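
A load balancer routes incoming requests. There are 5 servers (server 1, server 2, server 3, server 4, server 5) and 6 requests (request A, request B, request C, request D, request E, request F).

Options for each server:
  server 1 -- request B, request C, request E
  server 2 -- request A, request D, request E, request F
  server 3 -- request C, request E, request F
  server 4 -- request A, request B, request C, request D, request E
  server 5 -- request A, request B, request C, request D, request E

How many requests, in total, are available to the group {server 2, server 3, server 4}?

The union of neighbours of {server 2, server 3, server 4} is {request A, request B, request C, request D, request E, request F}, which has 6 elements.
Since |N(S)| = 6 ≥ |S| = 3, Hall's condition holds for this subset.

6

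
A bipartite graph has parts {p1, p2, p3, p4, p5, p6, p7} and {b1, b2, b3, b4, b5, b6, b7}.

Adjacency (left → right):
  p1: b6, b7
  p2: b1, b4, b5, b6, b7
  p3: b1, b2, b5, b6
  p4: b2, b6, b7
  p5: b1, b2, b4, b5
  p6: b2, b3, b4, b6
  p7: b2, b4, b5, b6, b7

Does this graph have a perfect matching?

Yes

A valid assignment of size 7: p1→b6, p2→b1, p3→b5, p4→b2, p5→b4, p6→b3, p7→b7.
Every left vertex is matched, so this is a perfect matching.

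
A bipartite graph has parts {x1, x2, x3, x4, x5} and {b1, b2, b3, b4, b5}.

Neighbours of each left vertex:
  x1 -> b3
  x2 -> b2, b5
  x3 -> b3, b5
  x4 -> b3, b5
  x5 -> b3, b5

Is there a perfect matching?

The set {x1, x3, x4, x5} has only 2 neighbours ({b3, b5}), so by Hall's theorem at most 3 of the 5 left vertices can be matched.
Hence no matching covers every left vertex.

No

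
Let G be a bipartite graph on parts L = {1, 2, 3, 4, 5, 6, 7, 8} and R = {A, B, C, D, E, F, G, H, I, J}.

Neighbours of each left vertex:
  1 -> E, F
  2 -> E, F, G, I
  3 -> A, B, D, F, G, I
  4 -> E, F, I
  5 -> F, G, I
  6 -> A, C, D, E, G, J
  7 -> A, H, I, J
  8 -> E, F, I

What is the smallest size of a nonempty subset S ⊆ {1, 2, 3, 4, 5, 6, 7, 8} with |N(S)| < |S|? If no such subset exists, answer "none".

Take S = {1, 2, 4, 5, 8}. Its neighbourhood is {E, F, G, I}, so |N(S)| = 4 < |S| = 5.
Every subset of size less than 5 has at least as many neighbours as members, so 5 is the minimum.

5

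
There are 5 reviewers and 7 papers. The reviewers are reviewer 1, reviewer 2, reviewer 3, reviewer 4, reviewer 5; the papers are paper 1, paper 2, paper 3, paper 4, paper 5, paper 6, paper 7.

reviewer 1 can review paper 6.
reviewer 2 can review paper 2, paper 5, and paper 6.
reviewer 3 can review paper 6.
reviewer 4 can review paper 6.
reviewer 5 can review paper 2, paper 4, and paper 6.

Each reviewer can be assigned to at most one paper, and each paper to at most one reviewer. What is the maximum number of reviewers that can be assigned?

3

For example, pair reviewer 1–paper 6, reviewer 2–paper 2, reviewer 5–paper 4.
The set {reviewer 1, reviewer 3, reviewer 4} has only 1 neighbour ({paper 6}), so by Hall's theorem at most 3 of the 5 reviewers can be matched.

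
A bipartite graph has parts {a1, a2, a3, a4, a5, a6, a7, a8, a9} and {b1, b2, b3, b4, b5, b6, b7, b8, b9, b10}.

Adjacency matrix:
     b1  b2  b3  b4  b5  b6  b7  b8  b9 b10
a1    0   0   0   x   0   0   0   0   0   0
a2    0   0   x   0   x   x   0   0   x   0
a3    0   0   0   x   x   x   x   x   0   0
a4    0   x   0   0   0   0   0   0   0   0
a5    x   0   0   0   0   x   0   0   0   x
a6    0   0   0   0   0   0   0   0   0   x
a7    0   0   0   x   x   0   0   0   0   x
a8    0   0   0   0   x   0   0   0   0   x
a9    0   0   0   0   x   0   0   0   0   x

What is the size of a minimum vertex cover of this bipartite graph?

7

{a2, a3, a4, a5, b4, b5, b10} is a vertex cover of size 7: every edge has an endpoint in this set.
No smaller cover exists because a1–b4, a2–b3, a3–b7, a4–b2, a5–b6, a6–b10, a7–b5 is a matching of size 7, and a cover must include an endpoint of each of these disjoint edges (König's theorem).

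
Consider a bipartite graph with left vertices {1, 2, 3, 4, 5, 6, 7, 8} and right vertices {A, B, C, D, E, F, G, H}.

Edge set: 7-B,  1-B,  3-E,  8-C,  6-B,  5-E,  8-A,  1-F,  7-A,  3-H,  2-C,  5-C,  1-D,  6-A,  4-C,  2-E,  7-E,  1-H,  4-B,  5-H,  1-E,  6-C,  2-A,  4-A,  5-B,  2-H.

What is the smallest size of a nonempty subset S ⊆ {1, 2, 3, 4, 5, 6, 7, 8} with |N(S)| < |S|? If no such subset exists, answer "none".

Take S = {2, 3, 4, 5, 6, 7}. Its neighbourhood is {A, B, C, E, H}, so |N(S)| = 5 < |S| = 6.
Every subset of size less than 6 has at least as many neighbours as members, so 6 is the minimum.

6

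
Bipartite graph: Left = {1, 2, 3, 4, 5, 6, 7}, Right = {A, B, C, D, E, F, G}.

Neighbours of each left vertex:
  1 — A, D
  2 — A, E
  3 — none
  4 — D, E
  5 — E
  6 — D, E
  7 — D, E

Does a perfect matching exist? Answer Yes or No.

No

The set {1, 2, 3, 4, 5, 6, 7} has only 3 neighbours ({A, D, E}), so by Hall's theorem at most 3 of the 7 left vertices can be matched.
Hence no matching covers every left vertex.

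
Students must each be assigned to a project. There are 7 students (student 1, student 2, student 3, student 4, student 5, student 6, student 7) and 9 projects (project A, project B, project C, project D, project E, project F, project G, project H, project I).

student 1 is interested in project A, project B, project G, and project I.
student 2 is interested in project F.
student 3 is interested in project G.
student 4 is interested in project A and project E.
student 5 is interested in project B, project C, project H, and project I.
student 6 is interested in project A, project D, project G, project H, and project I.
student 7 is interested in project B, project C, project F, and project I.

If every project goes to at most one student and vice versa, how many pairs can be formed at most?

A valid assignment of size 7: student 1–project A, student 2–project F, student 3–project G, student 4–project E, student 5–project C, student 6–project H, student 7–project I.
All 7 students are matched, so no larger matching exists.

7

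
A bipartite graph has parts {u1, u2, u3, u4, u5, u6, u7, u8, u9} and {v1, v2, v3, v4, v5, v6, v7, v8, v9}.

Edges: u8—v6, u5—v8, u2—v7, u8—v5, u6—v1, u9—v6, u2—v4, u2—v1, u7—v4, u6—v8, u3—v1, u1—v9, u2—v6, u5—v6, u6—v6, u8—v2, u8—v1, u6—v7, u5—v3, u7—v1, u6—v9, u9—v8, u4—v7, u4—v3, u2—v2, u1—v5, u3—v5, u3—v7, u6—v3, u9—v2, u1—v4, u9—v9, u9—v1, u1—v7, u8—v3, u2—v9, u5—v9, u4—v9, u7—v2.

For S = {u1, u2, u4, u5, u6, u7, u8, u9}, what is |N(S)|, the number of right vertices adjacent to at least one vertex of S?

9

The union of neighbours of {u1, u2, u4, u5, u6, u7, u8, u9} is {v1, v2, v3, v4, v5, v6, v7, v8, v9}, which has 9 elements.
Since |N(S)| = 9 ≥ |S| = 8, Hall's condition holds for this subset.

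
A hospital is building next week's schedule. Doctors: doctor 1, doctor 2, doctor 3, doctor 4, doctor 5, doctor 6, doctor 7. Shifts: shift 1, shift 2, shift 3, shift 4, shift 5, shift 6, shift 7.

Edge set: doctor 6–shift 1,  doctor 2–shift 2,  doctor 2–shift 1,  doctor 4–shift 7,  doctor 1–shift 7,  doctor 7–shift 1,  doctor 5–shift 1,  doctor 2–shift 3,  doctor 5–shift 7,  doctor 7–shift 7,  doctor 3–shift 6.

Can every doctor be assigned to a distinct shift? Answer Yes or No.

The set {doctor 1, doctor 4, doctor 5, doctor 6, doctor 7} has only 2 neighbours ({shift 1, shift 7}), so by Hall's theorem at most 4 of the 7 doctors can be matched.
Hence no matching covers every doctor.

No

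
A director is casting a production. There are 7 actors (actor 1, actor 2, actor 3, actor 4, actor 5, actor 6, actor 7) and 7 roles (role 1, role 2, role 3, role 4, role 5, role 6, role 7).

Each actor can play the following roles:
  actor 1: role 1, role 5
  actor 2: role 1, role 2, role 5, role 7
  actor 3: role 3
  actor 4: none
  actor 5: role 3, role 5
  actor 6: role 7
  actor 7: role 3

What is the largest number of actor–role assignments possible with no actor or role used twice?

5

One maximum matching: actor 1-role 1, actor 2-role 2, actor 3-role 3, actor 5-role 5, actor 6-role 7.
The set {actor 3, actor 4, actor 7} has only 1 neighbour ({role 3}), so by Hall's theorem at most 5 of the 7 actors can be matched.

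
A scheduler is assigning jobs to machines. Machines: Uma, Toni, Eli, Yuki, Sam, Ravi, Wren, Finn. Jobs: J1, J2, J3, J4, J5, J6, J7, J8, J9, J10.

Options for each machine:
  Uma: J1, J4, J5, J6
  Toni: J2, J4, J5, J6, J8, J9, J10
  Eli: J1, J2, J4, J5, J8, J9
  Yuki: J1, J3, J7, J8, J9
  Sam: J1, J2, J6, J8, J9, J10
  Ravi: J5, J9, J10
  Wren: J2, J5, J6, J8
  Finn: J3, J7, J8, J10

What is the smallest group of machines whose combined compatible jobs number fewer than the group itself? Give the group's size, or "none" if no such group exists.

none

A matching saturating every machine exists, for instance Uma→J5, Toni→J9, Eli→J1, Yuki→J7, Sam→J2, Ravi→J10, Wren→J6, Finn→J3.
By Hall's marriage theorem, this means |N(S)| ≥ |S| for every subset S, so no violating subset exists.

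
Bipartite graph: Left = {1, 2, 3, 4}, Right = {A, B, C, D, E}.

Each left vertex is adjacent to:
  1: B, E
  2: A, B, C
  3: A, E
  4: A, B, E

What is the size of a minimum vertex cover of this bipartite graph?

A maximum matching has 4 edges (e.g. 1–E, 2–C, 3–A, 4–B).
By König's theorem the minimum vertex cover has the same size. One such cover is {1, 2, 3, 4}.

4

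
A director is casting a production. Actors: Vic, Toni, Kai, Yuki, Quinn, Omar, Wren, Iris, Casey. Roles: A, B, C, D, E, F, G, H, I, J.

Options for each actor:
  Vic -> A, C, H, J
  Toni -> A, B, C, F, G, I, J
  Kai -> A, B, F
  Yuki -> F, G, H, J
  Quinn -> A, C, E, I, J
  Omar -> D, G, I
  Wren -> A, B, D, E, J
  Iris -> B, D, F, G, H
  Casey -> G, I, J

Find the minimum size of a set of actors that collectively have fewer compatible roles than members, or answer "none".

A matching saturating every actor exists, for instance Vic→C, Toni→G, Kai→B, Yuki→F, Quinn→E, Omar→D, Wren→A, Iris→H, Casey→J.
By Hall's marriage theorem, this means |N(S)| ≥ |S| for every subset S, so no violating subset exists.

none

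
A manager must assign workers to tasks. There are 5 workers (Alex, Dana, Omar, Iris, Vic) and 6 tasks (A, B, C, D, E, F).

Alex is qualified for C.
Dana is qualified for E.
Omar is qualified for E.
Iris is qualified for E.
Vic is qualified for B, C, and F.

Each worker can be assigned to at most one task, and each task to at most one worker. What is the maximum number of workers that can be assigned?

3

For example, pair Alex–C, Dana–E, Vic–B.
The set {Dana, Omar, Iris} has only 1 neighbour ({E}), so by Hall's theorem at most 3 of the 5 workers can be matched.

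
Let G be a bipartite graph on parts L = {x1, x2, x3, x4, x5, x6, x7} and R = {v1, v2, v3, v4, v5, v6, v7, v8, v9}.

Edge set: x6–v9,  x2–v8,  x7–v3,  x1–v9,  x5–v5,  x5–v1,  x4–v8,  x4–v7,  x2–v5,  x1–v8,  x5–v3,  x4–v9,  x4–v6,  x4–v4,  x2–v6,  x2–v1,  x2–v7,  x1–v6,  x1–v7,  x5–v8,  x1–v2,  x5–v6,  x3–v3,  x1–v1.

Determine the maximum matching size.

6

A valid assignment of size 6: x1-v2, x2-v1, x3-v3, x4-v8, x5-v6, x6-v9.
The set {x3, x7} has only 1 neighbour ({v3}), so by Hall's theorem at most 6 of the 7 left vertices can be matched.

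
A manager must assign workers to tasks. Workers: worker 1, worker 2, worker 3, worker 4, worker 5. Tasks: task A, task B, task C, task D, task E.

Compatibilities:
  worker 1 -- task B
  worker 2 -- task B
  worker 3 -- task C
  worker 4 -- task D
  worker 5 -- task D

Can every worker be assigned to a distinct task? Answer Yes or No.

No

The set {worker 1, worker 2, worker 4, worker 5} has only 2 neighbours ({task B, task D}), so by Hall's theorem at most 3 of the 5 workers can be matched.
Hence no matching covers every worker.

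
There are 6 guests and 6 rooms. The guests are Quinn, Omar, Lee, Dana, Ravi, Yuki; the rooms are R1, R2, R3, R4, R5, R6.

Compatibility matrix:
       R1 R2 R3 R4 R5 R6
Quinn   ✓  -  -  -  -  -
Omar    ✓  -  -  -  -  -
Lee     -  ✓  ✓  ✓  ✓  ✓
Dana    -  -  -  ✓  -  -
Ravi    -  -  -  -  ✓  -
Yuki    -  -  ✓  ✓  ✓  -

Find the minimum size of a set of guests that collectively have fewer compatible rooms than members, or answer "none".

2

Take S = {Quinn, Omar}. Its neighbourhood is {R1}, so |N(S)| = 1 < |S| = 2.
No single vertex violates Hall's condition since each has at least one neighbour, so 2 is the minimum.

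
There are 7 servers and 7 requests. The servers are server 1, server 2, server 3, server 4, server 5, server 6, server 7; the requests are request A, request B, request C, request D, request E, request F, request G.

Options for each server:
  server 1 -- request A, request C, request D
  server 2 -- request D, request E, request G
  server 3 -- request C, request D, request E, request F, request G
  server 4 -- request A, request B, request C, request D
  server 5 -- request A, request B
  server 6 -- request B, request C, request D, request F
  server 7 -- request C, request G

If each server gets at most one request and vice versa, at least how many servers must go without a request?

0

For example, pair server 1–request A, server 2–request E, server 3–request F, server 4–request C, server 5–request B, server 6–request D, server 7–request G.
This saturates every server, so 7 is the maximum.
That matches 7 of the 7, leaving 0 unmatched; no matching can do better.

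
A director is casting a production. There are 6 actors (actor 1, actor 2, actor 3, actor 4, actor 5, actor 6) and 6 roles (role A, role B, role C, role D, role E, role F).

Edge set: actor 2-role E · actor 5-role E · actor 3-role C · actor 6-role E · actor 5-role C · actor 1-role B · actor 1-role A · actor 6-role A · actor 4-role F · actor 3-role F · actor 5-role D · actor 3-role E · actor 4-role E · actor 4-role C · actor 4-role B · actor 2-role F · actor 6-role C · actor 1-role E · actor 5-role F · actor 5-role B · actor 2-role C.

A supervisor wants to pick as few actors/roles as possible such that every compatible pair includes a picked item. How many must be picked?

A maximum matching has 6 edges (e.g. actor 1–role A, actor 2–role C, actor 3–role F, actor 4–role B, actor 5–role D, actor 6–role E).
By König's theorem the minimum vertex cover has the same size. One such cover is {actor 1, actor 2, actor 3, actor 4, actor 5, actor 6}.

6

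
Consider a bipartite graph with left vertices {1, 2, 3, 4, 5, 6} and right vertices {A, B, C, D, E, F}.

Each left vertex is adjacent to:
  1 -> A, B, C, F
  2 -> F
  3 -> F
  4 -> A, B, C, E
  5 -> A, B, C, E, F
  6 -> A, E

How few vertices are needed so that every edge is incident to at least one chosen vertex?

A maximum matching has 5 edges (e.g. 1–C, 2–F, 4–B, 5–A, 6–E).
By König's theorem the minimum vertex cover has the same size. One such cover is {1, 4, 5, 6, F}.

5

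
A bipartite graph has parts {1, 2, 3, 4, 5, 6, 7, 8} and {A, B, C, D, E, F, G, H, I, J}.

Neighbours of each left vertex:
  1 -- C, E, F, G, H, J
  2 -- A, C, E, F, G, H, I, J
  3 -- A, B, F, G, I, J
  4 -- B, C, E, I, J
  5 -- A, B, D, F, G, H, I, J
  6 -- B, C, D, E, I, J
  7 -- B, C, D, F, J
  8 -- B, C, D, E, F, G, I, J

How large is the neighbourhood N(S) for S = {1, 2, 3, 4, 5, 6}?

10

The union of neighbours of {1, 2, 3, 4, 5, 6} is {A, B, C, D, E, F, G, H, I, J}, which has 10 elements.
Since |N(S)| = 10 ≥ |S| = 6, Hall's condition holds for this subset.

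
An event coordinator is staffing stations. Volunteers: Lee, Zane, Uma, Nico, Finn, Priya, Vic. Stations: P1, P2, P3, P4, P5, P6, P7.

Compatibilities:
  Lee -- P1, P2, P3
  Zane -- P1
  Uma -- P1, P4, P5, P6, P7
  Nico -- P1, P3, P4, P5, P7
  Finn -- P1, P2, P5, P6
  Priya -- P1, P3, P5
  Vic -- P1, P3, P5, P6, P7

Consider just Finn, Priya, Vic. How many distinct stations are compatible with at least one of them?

6

The union of neighbours of {Finn, Priya, Vic} is {P1, P2, P3, P5, P6, P7}, which has 6 elements.
Since |N(S)| = 6 ≥ |S| = 3, Hall's condition holds for this subset.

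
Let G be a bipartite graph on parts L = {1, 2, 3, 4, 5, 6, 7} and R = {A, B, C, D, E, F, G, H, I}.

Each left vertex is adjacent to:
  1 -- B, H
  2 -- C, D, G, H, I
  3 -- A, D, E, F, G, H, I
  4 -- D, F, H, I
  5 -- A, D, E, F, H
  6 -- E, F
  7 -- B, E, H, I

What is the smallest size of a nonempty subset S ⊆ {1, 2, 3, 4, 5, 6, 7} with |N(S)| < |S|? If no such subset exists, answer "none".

none

A matching saturating every left vertex exists, for instance 1→H, 2→G, 3→A, 4→D, 5→E, 6→F, 7→B.
By Hall's marriage theorem, this means |N(S)| ≥ |S| for every subset S, so no violating subset exists.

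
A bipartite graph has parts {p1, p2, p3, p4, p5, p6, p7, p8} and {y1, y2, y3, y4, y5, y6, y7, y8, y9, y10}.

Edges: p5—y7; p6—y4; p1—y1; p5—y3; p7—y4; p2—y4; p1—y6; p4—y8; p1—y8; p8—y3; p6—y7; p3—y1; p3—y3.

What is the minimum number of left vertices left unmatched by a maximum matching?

For example, pair p1-y6, p2-y4, p3-y1, p4-y8, p5-y3, p6-y7.
The set {p2, p5, p6, p7, p8} has only 3 neighbours ({y3, y4, y7}), so by Hall's theorem at most 6 of the 8 left vertices can be matched.
That matches 6 of the 8, leaving 2 unmatched; no matching can do better.

2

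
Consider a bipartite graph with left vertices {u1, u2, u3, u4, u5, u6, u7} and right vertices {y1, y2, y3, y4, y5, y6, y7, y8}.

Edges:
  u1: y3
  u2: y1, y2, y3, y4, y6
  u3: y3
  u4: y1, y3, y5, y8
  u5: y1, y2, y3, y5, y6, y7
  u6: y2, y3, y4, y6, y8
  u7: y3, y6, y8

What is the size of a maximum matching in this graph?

A valid assignment of size 6: u1-y3, u2-y4, u4-y1, u5-y7, u6-y6, u7-y8.
The set {u1, u3} has only 1 neighbour ({y3}), so by Hall's theorem at most 6 of the 7 left vertices can be matched.

6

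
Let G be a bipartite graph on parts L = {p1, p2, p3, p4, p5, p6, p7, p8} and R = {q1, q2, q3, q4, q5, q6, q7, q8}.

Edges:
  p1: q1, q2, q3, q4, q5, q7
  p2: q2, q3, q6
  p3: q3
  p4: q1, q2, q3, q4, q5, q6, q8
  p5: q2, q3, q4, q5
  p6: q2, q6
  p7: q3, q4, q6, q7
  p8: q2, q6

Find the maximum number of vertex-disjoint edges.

7

For example, pair p1-q7, p2-q6, p3-q3, p4-q1, p5-q5, p6-q2, p7-q4.
The set {p2, p3, p6, p8} has only 3 neighbours ({q2, q3, q6}), so by Hall's theorem at most 7 of the 8 left vertices can be matched.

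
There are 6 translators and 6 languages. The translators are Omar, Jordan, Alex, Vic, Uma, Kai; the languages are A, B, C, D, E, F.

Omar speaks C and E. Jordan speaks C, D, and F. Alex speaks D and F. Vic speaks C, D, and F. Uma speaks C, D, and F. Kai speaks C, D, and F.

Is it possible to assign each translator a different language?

No

The set {Jordan, Alex, Vic, Uma, Kai} has only 3 neighbours ({C, D, F}), so by Hall's theorem at most 4 of the 6 translators can be matched.
Hence no matching covers every translator.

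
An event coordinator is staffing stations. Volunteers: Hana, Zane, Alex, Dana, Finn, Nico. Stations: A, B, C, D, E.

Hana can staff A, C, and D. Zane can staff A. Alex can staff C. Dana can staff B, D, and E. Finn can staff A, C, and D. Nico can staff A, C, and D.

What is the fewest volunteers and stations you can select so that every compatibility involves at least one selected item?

{Dana, A, C, D} is a vertex cover of size 4: every edge has an endpoint in this set.
No smaller cover exists because Hana–D, Zane–A, Alex–C, Dana–B is a matching of size 4, and a cover must include an endpoint of each of these disjoint edges (König's theorem).

4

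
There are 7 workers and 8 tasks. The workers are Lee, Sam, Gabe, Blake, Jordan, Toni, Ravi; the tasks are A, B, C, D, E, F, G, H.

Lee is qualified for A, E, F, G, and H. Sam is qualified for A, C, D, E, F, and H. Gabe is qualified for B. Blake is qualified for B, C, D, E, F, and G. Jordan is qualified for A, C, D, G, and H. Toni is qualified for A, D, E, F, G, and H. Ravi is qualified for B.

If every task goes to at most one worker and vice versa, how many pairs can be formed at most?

One maximum matching: Lee–H, Sam–E, Gabe–B, Blake–F, Jordan–A, Toni–G.
The set {Gabe, Ravi} has only 1 neighbour ({B}), so by Hall's theorem at most 6 of the 7 workers can be matched.

6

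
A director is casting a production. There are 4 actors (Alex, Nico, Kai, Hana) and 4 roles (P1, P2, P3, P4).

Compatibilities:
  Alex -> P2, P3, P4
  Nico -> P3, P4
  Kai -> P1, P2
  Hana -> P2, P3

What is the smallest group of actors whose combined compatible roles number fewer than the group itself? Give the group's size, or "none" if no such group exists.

A matching saturating every actor exists, for instance Alex→P2, Nico→P4, Kai→P1, Hana→P3.
By Hall's marriage theorem, this means |N(S)| ≥ |S| for every subset S, so no violating subset exists.

none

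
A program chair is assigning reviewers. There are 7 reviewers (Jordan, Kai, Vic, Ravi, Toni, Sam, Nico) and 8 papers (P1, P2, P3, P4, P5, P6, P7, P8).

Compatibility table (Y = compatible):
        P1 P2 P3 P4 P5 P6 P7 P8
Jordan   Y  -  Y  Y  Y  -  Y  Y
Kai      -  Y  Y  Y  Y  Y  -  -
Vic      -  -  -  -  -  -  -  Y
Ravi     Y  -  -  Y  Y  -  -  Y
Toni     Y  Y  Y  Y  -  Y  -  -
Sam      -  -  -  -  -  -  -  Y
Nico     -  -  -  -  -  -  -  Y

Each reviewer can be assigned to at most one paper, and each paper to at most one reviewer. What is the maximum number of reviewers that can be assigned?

5

A valid assignment of size 5: Jordan–P3, Kai–P2, Vic–P8, Ravi–P5, Toni–P1.
The set {Vic, Sam, Nico} has only 1 neighbour ({P8}), so by Hall's theorem at most 5 of the 7 reviewers can be matched.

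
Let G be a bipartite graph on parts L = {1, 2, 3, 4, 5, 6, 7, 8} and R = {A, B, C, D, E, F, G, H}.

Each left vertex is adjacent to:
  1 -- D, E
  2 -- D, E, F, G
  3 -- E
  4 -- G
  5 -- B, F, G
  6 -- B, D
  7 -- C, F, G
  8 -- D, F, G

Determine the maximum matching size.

For example, pair 1→D, 2→F, 3→E, 4→G, 5→B, 7→C.
The set {1, 2, 3, 4, 5, 6, 8} has only 5 neighbours ({B, D, E, F, G}), so by Hall's theorem at most 6 of the 8 left vertices can be matched.

6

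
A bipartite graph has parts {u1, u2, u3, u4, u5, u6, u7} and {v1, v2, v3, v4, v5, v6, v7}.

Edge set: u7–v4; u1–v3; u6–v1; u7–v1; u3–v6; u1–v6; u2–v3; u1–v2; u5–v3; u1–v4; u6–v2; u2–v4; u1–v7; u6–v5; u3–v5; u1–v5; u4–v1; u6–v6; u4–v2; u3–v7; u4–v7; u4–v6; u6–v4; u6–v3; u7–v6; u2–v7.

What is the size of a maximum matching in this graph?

7

A valid assignment of size 7: u1–v2, u2–v4, u3–v5, u4–v7, u5–v3, u6–v1, u7–v6.
This saturates every left vertex, so 7 is the maximum.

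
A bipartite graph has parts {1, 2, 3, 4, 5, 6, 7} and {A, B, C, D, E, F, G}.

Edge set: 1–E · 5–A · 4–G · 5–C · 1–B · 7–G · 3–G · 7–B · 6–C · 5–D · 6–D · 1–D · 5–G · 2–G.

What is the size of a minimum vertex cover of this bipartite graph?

5

The 5 edges 1–E, 2–G, 5–D, 6–C, 7–B form a matching, so any vertex cover needs at least 5 vertices (one per matched edge).
Conversely {1, 5, 6, 7, G} meets every edge and has exactly 5 vertices, so 5 is optimal.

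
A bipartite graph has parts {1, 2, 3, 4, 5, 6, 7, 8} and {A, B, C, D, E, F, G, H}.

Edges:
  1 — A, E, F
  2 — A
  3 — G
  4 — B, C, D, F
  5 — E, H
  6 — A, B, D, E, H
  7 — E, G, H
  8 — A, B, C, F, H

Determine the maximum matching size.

For example, pair 1-F, 2-A, 3-G, 4-C, 5-H, 6-D, 7-E, 8-B.
This saturates every left vertex, so 8 is the maximum.

8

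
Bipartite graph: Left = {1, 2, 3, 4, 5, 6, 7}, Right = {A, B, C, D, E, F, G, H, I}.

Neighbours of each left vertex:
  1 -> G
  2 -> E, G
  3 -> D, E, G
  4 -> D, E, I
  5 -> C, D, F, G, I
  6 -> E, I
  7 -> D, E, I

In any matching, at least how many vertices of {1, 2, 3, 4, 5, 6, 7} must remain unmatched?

2

One maximum matching: 1→G, 2→E, 3→D, 4→I, 5→F.
The set {1, 2, 3, 4, 6, 7} has only 4 neighbours ({D, E, G, I}), so by Hall's theorem at most 5 of the 7 left vertices can be matched.
That matches 5 of the 7, leaving 2 unmatched; no matching can do better.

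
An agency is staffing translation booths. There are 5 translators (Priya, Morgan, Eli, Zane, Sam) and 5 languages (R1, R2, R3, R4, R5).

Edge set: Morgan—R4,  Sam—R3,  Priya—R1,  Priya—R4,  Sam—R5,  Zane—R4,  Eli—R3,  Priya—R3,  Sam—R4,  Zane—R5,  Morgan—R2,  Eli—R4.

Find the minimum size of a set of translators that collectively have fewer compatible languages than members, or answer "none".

none

A matching saturating every translator exists, for instance Priya→R1, Morgan→R2, Eli→R3, Zane→R5, Sam→R4.
By Hall's marriage theorem, this means |N(S)| ≥ |S| for every subset S, so no violating subset exists.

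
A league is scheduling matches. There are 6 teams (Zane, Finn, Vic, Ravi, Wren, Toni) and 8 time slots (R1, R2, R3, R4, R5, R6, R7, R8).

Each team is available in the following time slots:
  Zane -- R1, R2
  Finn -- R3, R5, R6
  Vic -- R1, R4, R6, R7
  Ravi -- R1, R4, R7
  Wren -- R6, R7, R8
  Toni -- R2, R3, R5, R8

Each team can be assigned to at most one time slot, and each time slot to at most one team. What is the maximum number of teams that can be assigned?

6

One maximum matching: Zane→R2, Finn→R5, Vic→R6, Ravi→R4, Wren→R7, Toni→R8.
All 6 teams are matched, so no larger matching exists.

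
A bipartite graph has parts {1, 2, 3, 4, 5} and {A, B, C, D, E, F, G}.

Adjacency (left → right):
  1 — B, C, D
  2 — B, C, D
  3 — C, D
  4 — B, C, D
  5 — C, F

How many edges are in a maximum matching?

For example, pair 1–B, 2–D, 3–C, 5–F.
The set {1, 2, 3, 4} has only 3 neighbours ({B, C, D}), so by Hall's theorem at most 4 of the 5 left vertices can be matched.

4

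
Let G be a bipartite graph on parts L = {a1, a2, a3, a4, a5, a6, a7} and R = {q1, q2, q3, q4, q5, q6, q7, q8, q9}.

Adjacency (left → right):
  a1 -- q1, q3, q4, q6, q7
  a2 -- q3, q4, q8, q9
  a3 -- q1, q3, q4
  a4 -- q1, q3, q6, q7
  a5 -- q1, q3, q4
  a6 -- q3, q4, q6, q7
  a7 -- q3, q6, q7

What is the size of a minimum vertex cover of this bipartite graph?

A maximum matching has 6 edges (e.g. a1–q4, a2–q8, a3–q1, a4–q7, a5–q3, a6–q6).
By König's theorem the minimum vertex cover has the same size. One such cover is {a2, q1, q3, q4, q6, q7}.

6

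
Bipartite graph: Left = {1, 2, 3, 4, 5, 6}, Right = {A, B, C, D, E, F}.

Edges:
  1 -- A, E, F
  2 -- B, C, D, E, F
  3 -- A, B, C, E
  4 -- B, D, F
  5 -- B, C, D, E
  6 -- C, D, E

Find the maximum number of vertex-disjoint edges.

For example, pair 1–F, 2–B, 3–A, 4–D, 5–C, 6–E.
This saturates every left vertex, so 6 is the maximum.

6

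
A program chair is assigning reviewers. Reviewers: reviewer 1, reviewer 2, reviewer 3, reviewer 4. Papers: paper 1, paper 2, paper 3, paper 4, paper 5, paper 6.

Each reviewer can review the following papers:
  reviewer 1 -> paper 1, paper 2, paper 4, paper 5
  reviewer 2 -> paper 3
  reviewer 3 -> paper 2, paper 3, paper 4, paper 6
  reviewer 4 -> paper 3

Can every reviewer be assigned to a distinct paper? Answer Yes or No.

The set {reviewer 2, reviewer 4} has only 1 neighbour ({paper 3}), so by Hall's theorem at most 3 of the 4 reviewers can be matched.
Hence no matching covers every reviewer.

No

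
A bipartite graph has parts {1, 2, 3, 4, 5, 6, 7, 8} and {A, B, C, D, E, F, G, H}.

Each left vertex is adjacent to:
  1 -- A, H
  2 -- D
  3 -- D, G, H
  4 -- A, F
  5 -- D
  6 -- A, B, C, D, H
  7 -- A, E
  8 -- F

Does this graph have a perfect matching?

The set {2, 5} has only 1 neighbour ({D}), so by Hall's theorem at most 7 of the 8 left vertices can be matched.
Hence no matching covers every left vertex.

No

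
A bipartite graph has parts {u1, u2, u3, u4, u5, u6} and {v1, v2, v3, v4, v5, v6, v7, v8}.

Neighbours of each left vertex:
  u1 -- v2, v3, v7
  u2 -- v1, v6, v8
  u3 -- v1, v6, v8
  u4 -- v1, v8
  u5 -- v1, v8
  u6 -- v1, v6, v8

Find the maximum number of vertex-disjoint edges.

One maximum matching: u1–v2, u2–v6, u3–v8, u4–v1.
The set {u2, u3, u4, u5, u6} has only 3 neighbours ({v1, v6, v8}), so by Hall's theorem at most 4 of the 6 left vertices can be matched.

4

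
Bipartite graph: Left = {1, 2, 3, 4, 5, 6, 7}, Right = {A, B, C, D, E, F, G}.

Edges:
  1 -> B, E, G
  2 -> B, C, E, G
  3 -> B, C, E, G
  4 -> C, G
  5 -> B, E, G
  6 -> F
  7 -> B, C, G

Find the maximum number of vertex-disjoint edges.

5

For example, pair 1→G, 2→E, 3→B, 4→C, 6→F.
The set {1, 2, 3, 4, 5, 7} has only 4 neighbours ({B, C, E, G}), so by Hall's theorem at most 5 of the 7 left vertices can be matched.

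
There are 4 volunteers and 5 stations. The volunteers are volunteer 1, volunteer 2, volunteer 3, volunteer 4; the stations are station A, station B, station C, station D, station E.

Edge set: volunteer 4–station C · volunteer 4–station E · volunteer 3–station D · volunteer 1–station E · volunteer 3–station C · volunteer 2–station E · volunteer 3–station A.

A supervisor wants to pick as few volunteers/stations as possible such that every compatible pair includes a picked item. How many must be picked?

3

{volunteer 3, volunteer 4, station E} is a vertex cover of size 3: every edge has an endpoint in this set.
No smaller cover exists because volunteer 1–station E, volunteer 3–station A, volunteer 4–station C is a matching of size 3, and a cover must include an endpoint of each of these disjoint edges (König's theorem).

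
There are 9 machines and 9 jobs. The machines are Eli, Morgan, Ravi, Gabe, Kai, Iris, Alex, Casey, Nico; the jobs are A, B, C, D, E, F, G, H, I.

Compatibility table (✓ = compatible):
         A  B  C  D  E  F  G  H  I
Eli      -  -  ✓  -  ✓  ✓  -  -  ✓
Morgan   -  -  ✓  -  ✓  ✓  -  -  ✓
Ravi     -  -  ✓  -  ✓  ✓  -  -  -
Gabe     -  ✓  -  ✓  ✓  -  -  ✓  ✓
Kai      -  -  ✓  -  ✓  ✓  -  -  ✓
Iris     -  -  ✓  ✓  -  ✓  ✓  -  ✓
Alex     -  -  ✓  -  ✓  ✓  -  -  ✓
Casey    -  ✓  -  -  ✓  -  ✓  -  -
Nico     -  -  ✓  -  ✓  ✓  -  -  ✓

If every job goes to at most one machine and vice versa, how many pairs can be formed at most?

A valid assignment of size 7: Eli→I, Morgan→F, Ravi→C, Gabe→H, Kai→E, Iris→G, Casey→B.
The set {Eli, Morgan, Ravi, Kai, Alex, Nico} has only 4 neighbours ({C, E, F, I}), so by Hall's theorem at most 7 of the 9 machines can be matched.

7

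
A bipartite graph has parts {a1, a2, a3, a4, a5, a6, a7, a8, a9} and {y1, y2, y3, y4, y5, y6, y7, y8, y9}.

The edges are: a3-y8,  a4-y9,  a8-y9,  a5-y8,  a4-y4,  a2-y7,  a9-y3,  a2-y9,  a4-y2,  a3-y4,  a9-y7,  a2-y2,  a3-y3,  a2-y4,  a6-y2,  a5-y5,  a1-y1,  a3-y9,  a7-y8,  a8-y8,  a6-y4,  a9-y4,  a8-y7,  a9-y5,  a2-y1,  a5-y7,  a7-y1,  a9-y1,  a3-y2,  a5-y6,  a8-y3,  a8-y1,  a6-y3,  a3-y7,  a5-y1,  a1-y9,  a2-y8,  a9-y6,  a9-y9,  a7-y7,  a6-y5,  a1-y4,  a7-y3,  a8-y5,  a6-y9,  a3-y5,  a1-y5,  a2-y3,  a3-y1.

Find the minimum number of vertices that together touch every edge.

9

{a1, a2, a3, a4, a5, a6, a7, a8, a9} is a vertex cover of size 9: every edge has an endpoint in this set.
No smaller cover exists because a1–y1, a2–y9, a3–y4, a4–y2, a5–y7, a6–y5, a7–y8, a8–y3, a9–y6 is a matching of size 9, and a cover must include an endpoint of each of these disjoint edges (König's theorem).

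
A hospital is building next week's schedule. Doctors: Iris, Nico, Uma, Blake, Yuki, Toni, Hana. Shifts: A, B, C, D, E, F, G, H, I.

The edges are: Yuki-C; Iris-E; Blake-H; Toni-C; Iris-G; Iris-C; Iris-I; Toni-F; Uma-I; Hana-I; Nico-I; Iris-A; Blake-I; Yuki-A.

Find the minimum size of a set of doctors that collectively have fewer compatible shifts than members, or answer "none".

Take S = {Nico, Uma}. Its neighbourhood is {I}, so |N(S)| = 1 < |S| = 2.
No single vertex violates Hall's condition since each has at least one neighbour, so 2 is the minimum.

2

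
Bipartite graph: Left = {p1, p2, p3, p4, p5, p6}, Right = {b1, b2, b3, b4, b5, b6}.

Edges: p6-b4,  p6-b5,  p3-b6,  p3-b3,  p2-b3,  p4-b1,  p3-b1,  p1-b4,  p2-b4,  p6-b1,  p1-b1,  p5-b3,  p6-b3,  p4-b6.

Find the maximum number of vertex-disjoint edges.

One maximum matching: p1-b1, p2-b4, p3-b3, p4-b6, p6-b5.
The set {p1, p2, p3, p4, p5} has only 4 neighbours ({b1, b3, b4, b6}), so by Hall's theorem at most 5 of the 6 left vertices can be matched.

5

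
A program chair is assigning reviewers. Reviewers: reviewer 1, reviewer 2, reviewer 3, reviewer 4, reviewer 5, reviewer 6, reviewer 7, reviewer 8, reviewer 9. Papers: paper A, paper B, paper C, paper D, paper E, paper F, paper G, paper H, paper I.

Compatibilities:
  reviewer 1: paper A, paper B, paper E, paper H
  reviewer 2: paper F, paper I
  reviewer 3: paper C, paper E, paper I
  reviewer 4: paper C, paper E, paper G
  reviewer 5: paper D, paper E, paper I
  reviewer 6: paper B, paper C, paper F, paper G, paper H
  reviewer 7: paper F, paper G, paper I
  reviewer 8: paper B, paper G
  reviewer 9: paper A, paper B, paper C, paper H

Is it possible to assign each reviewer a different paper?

A valid assignment of size 9: reviewer 1→paper A, reviewer 2→paper F, reviewer 3→paper I, reviewer 4→paper E, reviewer 5→paper D, reviewer 6→paper H, reviewer 7→paper G, reviewer 8→paper B, reviewer 9→paper C.
All 9 reviewers are covered.

Yes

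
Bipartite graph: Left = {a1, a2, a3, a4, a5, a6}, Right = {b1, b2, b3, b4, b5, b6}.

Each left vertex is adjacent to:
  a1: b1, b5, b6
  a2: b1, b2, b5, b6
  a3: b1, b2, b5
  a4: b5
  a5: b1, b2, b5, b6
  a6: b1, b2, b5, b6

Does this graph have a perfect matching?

The set {a1, a2, a3, a4, a5, a6} has only 4 neighbours ({b1, b2, b5, b6}), so by Hall's theorem at most 4 of the 6 left vertices can be matched.
Hence no matching covers every left vertex.

No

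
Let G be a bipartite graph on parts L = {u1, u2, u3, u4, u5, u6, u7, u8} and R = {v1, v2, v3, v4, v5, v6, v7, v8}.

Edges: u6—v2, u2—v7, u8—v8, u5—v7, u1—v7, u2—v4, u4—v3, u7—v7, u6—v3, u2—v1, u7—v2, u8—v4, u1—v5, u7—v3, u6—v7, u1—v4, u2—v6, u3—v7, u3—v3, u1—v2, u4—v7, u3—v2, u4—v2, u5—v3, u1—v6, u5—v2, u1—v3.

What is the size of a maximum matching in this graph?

6

One maximum matching: u1→v6, u2→v1, u3→v3, u4→v7, u5→v2, u8→v4.
The set {u3, u4, u5, u6, u7} has only 3 neighbours ({v2, v3, v7}), so by Hall's theorem at most 6 of the 8 left vertices can be matched.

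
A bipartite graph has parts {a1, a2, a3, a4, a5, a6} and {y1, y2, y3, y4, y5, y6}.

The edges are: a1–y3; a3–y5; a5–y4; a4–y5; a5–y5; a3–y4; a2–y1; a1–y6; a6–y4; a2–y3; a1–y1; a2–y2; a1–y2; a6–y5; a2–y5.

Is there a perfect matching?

No

The set {a3, a4, a5, a6} has only 2 neighbours ({y4, y5}), so by Hall's theorem at most 4 of the 6 left vertices can be matched.
Hence no matching covers every left vertex.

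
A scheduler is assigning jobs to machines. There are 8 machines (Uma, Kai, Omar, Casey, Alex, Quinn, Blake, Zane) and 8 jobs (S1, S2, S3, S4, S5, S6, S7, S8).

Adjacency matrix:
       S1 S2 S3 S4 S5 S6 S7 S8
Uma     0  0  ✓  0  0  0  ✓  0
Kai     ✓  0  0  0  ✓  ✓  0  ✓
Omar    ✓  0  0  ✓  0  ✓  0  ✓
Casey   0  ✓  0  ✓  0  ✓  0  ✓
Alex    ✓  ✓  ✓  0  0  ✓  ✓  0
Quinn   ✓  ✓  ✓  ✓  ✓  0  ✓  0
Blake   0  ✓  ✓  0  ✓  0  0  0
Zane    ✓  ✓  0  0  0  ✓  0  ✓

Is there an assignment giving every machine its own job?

Yes

A valid assignment of size 8: Uma–S7, Kai–S5, Omar–S6, Casey–S8, Alex–S1, Quinn–S4, Blake–S3, Zane–S2.
All 8 machines are covered.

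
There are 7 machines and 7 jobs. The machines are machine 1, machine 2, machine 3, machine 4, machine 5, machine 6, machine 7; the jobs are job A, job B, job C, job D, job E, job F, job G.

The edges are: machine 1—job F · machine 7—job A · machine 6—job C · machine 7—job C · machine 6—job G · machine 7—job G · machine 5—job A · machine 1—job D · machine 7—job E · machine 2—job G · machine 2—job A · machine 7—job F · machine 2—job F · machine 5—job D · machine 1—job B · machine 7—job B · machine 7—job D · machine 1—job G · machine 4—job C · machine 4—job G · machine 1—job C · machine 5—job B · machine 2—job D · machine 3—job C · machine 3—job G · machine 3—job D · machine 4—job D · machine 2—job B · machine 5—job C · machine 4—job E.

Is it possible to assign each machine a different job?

Yes

For example, pair machine 1→job D, machine 2→job B, machine 3→job C, machine 4→job E, machine 5→job A, machine 6→job G, machine 7→job F.
All 7 machines are covered.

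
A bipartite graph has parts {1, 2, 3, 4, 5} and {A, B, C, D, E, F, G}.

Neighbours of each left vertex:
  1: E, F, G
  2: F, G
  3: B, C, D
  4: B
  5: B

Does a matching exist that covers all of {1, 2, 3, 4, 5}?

No

The set {4, 5} has only 1 neighbour ({B}), so by Hall's theorem at most 4 of the 5 left vertices can be matched.
Hence no matching covers every left vertex.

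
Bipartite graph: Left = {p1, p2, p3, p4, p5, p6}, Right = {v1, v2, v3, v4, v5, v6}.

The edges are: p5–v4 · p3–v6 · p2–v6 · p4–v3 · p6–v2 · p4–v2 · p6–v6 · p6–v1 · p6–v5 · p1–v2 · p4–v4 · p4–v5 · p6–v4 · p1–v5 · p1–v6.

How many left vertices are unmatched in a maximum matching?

A valid assignment of size 5: p1-v5, p2-v6, p4-v3, p5-v4, p6-v2.
The set {p2, p3} has only 1 neighbour ({v6}), so by Hall's theorem at most 5 of the 6 left vertices can be matched.
That matches 5 of the 6, leaving 1 unmatched; no matching can do better.

1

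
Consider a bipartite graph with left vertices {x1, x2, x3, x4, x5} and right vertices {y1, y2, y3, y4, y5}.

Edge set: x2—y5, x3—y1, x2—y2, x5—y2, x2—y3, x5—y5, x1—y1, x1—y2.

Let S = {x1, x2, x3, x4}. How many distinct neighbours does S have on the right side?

The union of neighbours of {x1, x2, x3, x4} is {y1, y2, y3, y5}, which has 4 elements.
Since |N(S)| = 4 ≥ |S| = 4, Hall's condition holds for this subset.

4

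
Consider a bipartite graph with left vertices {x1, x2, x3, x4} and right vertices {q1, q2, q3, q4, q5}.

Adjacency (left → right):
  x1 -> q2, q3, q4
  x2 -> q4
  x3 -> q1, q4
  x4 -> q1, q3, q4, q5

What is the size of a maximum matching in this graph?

4

A valid assignment of size 4: x1–q2, x2–q4, x3–q1, x4–q5.
This saturates every left vertex, so 4 is the maximum.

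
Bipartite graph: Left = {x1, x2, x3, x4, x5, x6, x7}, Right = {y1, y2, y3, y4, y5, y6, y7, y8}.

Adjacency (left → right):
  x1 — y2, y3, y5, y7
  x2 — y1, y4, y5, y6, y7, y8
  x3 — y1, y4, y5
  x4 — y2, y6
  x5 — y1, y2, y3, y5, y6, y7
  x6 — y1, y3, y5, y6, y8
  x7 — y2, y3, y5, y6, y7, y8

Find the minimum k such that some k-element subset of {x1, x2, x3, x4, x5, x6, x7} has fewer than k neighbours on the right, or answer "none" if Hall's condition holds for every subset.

none

A matching saturating every left vertex exists, for instance x1→y5, x2→y1, x3→y4, x4→y2, x5→y6, x6→y3, x7→y7.
By Hall's marriage theorem, this means |N(S)| ≥ |S| for every subset S, so no violating subset exists.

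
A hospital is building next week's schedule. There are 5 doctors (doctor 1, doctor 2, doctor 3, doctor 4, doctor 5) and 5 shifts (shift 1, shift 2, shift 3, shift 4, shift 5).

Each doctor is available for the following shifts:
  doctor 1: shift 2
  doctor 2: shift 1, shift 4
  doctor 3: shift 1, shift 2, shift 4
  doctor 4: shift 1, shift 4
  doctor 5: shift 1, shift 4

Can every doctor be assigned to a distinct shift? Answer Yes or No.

The set {doctor 1, doctor 2, doctor 3, doctor 4, doctor 5} has only 3 neighbours ({shift 1, shift 2, shift 4}), so by Hall's theorem at most 3 of the 5 doctors can be matched.
Hence no matching covers every doctor.

No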